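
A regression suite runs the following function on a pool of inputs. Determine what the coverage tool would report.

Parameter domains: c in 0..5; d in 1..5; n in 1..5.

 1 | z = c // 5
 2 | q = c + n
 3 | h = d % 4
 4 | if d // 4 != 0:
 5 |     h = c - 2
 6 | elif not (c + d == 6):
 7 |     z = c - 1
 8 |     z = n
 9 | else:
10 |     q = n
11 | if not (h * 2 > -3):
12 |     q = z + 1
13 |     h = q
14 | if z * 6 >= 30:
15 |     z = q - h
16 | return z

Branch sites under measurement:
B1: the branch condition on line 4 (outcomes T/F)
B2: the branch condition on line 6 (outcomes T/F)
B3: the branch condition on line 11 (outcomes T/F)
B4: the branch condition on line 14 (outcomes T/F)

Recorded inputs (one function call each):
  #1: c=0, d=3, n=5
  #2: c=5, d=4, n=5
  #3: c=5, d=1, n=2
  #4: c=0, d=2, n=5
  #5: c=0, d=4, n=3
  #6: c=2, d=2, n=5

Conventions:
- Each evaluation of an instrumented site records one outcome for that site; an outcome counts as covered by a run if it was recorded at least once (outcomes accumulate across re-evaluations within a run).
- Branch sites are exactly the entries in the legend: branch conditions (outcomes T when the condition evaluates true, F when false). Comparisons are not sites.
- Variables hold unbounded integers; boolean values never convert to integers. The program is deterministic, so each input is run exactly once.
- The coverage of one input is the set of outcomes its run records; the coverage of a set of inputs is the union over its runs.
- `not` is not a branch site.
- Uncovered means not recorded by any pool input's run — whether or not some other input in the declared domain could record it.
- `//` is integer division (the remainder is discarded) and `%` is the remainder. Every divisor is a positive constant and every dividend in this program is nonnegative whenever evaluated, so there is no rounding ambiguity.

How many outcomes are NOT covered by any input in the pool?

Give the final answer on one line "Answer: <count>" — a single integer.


run #1 (c=0, d=3, n=5) runs B1->F, B2->T, B3->F, B4->T; records B1=F, B2=T, B3=F, B4=T
run #2 (c=5, d=4, n=5) runs B1->T, B3->F, B4->F; records B1=T, B3=F, B4=F
run #3 (c=5, d=1, n=2) runs B1->F, B2->F, B3->F, B4->F; records B1=F, B2=F, B3=F, B4=F
run #4 (c=0, d=2, n=5) runs B1->F, B2->T, B3->F, B4->T; records B1=F, B2=T, B3=F, B4=T
run #5 (c=0, d=4, n=3) runs B1->T, B3->T, B4->F; records B1=T, B3=T, B4=F
run #6 (c=2, d=2, n=5) runs B1->F, B2->T, B3->F, B4->T; records B1=F, B2=T, B3=F, B4=T
union over the pool: B1=T, B1=F, B2=T, B2=F, B3=T, B3=F, B4=T, B4=F
uncovered (0 of 8): none
Answer: 0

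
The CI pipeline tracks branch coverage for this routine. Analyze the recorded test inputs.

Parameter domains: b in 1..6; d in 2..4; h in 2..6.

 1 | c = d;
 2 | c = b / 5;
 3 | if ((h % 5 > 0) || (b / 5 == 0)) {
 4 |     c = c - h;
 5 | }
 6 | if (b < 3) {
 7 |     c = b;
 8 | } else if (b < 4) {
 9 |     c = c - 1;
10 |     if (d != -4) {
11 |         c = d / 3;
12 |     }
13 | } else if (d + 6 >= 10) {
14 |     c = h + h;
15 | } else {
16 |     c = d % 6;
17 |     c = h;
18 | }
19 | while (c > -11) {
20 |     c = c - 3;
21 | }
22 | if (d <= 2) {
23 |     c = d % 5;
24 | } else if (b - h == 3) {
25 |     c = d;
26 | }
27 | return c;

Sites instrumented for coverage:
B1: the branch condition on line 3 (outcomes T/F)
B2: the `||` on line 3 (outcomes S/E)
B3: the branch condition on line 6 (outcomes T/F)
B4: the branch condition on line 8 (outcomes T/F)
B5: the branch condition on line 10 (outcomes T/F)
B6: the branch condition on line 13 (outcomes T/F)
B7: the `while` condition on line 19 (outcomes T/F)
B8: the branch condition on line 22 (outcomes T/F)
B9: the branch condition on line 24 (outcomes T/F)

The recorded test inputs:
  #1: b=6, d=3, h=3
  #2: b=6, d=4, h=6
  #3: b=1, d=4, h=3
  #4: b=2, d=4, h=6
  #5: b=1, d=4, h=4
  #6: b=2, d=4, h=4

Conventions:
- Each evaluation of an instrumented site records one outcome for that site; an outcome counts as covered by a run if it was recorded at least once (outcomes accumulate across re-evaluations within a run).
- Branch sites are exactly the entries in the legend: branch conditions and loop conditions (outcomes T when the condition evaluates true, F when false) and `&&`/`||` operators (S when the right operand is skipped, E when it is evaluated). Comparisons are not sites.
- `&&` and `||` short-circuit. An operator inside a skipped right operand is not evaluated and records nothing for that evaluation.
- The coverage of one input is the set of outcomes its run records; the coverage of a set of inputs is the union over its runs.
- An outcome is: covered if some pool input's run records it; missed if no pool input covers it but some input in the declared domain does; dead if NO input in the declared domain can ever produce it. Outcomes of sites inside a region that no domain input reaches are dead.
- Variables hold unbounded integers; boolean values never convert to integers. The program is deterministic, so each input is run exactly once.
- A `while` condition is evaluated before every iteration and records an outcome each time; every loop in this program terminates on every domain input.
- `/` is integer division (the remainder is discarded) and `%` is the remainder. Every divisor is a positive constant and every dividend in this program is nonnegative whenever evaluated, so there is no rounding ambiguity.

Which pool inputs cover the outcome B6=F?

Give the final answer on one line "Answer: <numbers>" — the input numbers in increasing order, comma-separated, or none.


input #1 (b=6, d=3, h=3): produces B6=F
input #2 (b=6, d=4, h=6): does not produce B6=F
input #3 (b=1, d=4, h=3): does not produce B6=F
input #4 (b=2, d=4, h=6): does not produce B6=F
input #5 (b=1, d=4, h=4): does not produce B6=F
input #6 (b=2, d=4, h=4): does not produce B6=F
Answer: 1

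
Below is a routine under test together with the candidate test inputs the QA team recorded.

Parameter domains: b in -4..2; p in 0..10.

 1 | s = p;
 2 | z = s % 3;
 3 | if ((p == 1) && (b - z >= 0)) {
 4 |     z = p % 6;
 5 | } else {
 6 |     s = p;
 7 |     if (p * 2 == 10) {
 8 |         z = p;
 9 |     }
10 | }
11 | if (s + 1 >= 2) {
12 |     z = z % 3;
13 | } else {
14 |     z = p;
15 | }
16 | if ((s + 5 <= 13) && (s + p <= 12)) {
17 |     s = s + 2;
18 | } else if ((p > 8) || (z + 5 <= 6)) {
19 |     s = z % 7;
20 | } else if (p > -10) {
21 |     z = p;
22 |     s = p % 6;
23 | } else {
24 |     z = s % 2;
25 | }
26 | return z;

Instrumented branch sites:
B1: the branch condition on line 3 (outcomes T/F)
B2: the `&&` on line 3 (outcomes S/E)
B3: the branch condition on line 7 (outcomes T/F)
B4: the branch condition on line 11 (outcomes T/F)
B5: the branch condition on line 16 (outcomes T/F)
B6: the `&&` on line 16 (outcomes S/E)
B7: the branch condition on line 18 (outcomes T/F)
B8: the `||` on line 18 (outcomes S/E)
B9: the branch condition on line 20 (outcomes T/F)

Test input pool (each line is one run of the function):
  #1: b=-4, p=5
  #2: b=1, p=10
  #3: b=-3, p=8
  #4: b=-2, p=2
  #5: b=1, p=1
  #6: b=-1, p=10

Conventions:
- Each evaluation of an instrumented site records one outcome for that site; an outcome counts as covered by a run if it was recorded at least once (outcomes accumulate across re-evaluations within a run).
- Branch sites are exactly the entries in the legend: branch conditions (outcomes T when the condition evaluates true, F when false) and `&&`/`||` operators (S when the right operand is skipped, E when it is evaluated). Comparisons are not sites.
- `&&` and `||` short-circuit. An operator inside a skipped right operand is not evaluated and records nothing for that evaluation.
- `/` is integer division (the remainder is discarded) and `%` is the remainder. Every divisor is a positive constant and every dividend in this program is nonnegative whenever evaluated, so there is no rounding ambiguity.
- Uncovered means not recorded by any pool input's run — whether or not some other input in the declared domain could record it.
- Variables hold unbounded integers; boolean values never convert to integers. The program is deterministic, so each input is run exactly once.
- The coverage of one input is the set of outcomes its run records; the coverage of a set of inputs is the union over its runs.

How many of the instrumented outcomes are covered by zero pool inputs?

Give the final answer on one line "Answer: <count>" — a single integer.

input #1, b=-4, p=5: events B2->S, B1->F, B3->T, B4->T, B6->E, B5->T; outcomes B1=F, B2=S, B3=T, B4=T, B5=T, B6=E
input #2, b=1, p=10: events B2->S, B1->F, B3->F, B4->T, B6->S, B5->F, B8->S, B7->T; outcomes B1=F, B2=S, B3=F, B4=T, B5=F, B6=S, B7=T, B8=S
input #3, b=-3, p=8: events B2->S, B1->F, B3->F, B4->T, B6->E, B5->F, B8->E, B7->F, B9->T; outcomes B1=F, B2=S, B3=F, B4=T, B5=F, B6=E, B7=F, B8=E, B9=T
input #4, b=-2, p=2: events B2->S, B1->F, B3->F, B4->T, B6->E, B5->T; outcomes B1=F, B2=S, B3=F, B4=T, B5=T, B6=E
input #5, b=1, p=1: events B2->E, B1->T, B4->T, B6->E, B5->T; outcomes B1=T, B2=E, B4=T, B5=T, B6=E
input #6, b=-1, p=10: events B2->S, B1->F, B3->F, B4->T, B6->S, B5->F, B8->S, B7->T; outcomes B1=F, B2=S, B3=F, B4=T, B5=F, B6=S, B7=T, B8=S
union over the pool: B1=T, B1=F, B2=S, B2=E, B3=T, B3=F, B4=T, B5=T, B5=F, B6=S, B6=E, B7=T, B7=F, B8=S, B8=E, B9=T
uncovered (2 of 18): B4=F, B9=F

Answer: 2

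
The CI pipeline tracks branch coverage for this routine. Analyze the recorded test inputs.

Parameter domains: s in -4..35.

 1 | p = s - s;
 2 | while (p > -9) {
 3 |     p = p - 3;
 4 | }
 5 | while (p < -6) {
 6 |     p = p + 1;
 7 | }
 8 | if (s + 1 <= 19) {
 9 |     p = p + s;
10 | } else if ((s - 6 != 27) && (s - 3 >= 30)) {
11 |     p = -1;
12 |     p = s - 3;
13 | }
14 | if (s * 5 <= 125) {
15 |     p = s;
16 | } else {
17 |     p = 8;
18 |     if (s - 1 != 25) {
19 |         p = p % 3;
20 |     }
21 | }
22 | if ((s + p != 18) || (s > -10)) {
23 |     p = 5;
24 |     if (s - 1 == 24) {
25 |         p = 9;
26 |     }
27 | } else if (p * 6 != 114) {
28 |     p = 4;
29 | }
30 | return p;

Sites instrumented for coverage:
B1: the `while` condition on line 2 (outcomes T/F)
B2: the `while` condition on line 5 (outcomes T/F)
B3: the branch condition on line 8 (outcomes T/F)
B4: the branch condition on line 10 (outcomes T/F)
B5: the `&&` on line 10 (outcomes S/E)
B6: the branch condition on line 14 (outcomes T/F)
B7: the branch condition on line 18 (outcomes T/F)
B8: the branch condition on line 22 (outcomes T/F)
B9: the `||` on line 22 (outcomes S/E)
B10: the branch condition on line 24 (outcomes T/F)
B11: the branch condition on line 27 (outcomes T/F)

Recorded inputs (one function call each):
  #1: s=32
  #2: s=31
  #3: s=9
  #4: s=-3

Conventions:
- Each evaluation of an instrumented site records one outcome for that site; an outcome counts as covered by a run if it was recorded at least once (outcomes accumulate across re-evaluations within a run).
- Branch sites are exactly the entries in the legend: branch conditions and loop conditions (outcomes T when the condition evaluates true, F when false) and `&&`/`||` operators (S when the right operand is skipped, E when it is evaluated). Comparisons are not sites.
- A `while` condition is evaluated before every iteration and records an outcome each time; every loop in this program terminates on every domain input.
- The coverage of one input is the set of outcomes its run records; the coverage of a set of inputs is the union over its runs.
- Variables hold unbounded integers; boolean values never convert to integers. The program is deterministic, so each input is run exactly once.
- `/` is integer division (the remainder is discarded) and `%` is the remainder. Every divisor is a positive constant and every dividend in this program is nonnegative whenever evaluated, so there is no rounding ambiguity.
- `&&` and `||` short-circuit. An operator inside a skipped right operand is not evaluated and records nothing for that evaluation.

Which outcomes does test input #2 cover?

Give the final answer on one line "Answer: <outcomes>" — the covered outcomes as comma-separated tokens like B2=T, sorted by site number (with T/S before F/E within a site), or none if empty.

Tracing the run of input #2 (s=31):
  B1->T, B1->T, B1->T, B1->F, B2->T, B2->T, B2->T, B2->F, B3->F, B5->E
  B4->F, B6->F, B7->T, B9->S, B8->T, B10->F
deduplicating events, the covered set is: B1=T, B1=F, B2=T, B2=F, B3=F, B4=F, B5=E, B6=F, B7=T, B8=T, B9=S, B10=F

Answer: B1=T, B1=F, B2=T, B2=F, B3=F, B4=F, B5=E, B6=F, B7=T, B8=T, B9=S, B10=F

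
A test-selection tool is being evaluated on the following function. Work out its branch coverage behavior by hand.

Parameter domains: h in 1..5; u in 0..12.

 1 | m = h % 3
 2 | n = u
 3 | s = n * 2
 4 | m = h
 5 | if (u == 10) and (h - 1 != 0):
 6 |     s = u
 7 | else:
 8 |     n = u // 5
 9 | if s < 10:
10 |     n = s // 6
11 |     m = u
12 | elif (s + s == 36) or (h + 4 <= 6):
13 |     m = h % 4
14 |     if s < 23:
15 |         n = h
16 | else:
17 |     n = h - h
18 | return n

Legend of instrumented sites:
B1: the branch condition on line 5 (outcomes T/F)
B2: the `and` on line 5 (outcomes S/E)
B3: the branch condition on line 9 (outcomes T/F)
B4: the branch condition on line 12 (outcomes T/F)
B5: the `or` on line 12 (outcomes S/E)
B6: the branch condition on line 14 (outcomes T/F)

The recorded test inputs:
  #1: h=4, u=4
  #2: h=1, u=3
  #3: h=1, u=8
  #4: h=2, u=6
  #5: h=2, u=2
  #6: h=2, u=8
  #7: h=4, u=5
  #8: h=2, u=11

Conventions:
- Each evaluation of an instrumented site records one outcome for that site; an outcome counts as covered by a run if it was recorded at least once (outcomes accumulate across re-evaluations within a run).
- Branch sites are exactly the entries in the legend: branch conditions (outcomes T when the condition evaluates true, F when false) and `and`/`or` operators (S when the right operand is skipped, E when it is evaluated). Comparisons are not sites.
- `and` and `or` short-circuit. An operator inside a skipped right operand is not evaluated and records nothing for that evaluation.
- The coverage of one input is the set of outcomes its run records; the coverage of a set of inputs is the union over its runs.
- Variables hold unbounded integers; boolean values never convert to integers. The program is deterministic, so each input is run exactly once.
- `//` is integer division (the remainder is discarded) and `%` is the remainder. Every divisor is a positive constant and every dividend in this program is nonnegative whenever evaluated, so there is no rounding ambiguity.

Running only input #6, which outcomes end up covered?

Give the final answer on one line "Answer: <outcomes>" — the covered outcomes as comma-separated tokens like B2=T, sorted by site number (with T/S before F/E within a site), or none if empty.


Running input #6 (h=2, u=8), event by event:
  B2->S, B1->F, B3->F, B5->E, B4->T, B6->T
as a set, this run covers: B1=F, B2=S, B3=F, B4=T, B5=E, B6=T
Answer: B1=F, B2=S, B3=F, B4=T, B5=E, B6=T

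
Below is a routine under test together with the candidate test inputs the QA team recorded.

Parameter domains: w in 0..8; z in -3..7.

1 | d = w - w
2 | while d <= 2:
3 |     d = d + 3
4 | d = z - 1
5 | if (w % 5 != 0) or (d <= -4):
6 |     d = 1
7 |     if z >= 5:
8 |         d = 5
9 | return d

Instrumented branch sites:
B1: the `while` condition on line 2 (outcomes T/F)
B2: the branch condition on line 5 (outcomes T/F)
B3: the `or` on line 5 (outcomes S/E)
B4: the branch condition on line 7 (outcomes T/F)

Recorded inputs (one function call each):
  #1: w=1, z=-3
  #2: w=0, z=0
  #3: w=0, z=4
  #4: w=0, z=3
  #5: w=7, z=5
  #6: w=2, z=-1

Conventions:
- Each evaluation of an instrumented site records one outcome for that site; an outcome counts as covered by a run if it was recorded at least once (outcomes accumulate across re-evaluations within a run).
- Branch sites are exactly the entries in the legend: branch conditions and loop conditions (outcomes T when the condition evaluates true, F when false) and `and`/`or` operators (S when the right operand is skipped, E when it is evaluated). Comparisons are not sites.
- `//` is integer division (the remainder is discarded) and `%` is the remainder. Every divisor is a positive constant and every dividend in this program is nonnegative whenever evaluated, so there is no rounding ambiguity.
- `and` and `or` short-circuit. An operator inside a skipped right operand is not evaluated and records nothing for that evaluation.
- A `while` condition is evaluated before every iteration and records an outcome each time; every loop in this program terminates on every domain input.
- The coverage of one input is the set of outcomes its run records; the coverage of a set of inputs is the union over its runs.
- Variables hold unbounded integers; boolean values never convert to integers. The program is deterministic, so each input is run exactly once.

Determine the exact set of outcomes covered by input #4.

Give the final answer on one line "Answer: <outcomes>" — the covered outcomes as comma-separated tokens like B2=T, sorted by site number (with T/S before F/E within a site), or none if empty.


Tracing the run of input #4 (w=0, z=3):
  B1->T, B1->F, B3->E, B2->F
collecting distinct outcomes: B1=T, B1=F, B2=F, B3=E
Answer: B1=T, B1=F, B2=F, B3=E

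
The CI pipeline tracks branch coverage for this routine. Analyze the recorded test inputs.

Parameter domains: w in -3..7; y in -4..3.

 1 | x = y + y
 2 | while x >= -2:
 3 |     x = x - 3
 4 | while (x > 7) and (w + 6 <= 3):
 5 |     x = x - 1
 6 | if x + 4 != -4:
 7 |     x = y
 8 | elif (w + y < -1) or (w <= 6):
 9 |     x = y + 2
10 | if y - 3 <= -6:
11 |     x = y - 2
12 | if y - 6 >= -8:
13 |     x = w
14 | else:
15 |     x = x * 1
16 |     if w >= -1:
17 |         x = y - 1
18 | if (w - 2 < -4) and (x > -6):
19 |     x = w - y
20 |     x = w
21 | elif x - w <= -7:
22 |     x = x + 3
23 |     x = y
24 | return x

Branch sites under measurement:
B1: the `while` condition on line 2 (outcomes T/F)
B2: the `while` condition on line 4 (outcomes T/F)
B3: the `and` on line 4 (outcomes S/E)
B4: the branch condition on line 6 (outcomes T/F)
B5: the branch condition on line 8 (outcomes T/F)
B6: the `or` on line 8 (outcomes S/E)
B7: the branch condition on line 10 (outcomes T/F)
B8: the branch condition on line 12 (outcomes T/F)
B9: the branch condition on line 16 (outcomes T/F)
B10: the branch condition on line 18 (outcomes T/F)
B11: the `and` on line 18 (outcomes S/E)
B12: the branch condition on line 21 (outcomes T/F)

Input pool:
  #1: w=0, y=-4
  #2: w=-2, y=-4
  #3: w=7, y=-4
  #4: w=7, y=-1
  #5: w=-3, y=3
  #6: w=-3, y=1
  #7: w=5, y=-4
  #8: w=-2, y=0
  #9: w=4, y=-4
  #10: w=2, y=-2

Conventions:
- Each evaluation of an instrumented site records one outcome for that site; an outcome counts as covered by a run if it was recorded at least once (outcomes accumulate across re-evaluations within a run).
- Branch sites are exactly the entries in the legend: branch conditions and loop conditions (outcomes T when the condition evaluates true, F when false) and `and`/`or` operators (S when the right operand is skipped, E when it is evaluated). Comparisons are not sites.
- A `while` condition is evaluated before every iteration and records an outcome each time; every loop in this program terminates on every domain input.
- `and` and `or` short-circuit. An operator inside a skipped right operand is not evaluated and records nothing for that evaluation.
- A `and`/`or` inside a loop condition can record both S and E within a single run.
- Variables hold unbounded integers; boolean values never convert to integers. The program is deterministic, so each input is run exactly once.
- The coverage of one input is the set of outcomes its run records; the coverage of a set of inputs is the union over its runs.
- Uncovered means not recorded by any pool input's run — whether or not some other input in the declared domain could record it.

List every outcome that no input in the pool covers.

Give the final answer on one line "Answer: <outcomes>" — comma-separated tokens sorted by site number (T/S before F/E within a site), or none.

test 1 (w=0, y=-4) hits B1=F, B2=F, B3=S, B4=F, B5=T, B6=S, B7=T, B8=F, B9=T, B10=F, B11=S, B12=F
test 2 (w=-2, y=-4) hits B1=F, B2=F, B3=S, B4=F, B5=T, B6=S, B7=T, B8=F, B9=F, B10=F, B11=S, B12=F
test 3 (w=7, y=-4) hits B1=F, B2=F, B3=S, B4=F, B5=F, B6=E, B7=T, B8=F, B9=T, B10=F, B11=S, B12=T
test 4 (w=7, y=-1) hits B1=T, B1=F, B2=F, B3=S, B4=T, B7=F, B8=T, B10=F, B11=S, B12=F
test 5 (w=-3, y=3) hits B1=T, B1=F, B2=F, B3=S, B4=T, B7=F, B8=T, B10=T, B11=E
test 6 (w=-3, y=1) hits B1=T, B1=F, B2=F, B3=S, B4=T, B7=F, B8=T, B10=T, B11=E
test 7 (w=5, y=-4) hits B1=F, B2=F, B3=S, B4=F, B5=T, B6=E, B7=T, B8=F, B9=T, B10=F, B11=S, B12=T
test 8 (w=-2, y=0) hits B1=T, B1=F, B2=F, B3=S, B4=T, B7=F, B8=T, B10=F, B11=S, B12=F
test 9 (w=4, y=-4) hits B1=F, B2=F, B3=S, B4=F, B5=T, B6=E, B7=T, B8=F, B9=T, B10=F, B11=S, B12=T
test 10 (w=2, y=-2) hits B1=F, B2=F, B3=S, B4=T, B7=F, B8=T, B10=F, B11=S, B12=F
union over the pool: B1=T, B1=F, B2=F, B3=S, B4=T, B4=F, B5=T, B5=F, B6=S, B6=E, B7=T, B7=F, B8=T, B8=F, B9=T, B9=F, B10=T, B10=F, B11=S, B11=E, B12=T, B12=F
uncovered (2 of 24): B2=T, B3=E

Answer: B2=T, B3=E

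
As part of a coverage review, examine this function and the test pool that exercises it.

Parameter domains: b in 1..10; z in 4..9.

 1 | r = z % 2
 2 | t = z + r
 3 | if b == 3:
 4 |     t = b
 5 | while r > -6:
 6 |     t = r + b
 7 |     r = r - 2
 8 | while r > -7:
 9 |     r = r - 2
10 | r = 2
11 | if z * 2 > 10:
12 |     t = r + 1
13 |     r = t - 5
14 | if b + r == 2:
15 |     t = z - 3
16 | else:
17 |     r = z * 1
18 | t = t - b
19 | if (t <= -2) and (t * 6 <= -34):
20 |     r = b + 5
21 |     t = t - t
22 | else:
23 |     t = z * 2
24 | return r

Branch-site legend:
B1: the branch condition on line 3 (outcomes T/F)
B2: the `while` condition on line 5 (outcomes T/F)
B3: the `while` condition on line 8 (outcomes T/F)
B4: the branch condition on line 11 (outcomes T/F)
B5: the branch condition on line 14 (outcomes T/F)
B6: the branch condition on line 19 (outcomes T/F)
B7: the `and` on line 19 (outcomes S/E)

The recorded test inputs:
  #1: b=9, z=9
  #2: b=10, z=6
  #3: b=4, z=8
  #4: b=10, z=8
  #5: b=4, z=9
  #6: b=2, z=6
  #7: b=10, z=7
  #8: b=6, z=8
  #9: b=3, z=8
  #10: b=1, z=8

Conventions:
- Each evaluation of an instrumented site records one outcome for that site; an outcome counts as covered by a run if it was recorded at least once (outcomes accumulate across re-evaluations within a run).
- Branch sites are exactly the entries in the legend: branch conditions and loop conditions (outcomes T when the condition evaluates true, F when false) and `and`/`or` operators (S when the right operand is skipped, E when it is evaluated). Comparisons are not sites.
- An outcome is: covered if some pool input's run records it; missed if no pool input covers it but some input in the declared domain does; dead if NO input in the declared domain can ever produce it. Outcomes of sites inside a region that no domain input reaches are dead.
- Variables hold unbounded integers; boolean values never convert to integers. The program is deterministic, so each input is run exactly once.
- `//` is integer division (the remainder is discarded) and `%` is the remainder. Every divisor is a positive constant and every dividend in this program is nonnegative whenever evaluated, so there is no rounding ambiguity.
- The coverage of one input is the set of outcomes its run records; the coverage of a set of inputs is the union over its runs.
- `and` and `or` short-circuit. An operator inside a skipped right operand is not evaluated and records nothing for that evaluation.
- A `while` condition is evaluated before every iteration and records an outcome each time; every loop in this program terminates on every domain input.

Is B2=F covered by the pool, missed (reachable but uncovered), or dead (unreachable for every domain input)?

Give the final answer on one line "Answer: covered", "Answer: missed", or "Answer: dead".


B2=F is recorded by pool input(s) 1, 2, 3, 4, 5, 6, 7, 8, 9, 10 -> covered
Answer: covered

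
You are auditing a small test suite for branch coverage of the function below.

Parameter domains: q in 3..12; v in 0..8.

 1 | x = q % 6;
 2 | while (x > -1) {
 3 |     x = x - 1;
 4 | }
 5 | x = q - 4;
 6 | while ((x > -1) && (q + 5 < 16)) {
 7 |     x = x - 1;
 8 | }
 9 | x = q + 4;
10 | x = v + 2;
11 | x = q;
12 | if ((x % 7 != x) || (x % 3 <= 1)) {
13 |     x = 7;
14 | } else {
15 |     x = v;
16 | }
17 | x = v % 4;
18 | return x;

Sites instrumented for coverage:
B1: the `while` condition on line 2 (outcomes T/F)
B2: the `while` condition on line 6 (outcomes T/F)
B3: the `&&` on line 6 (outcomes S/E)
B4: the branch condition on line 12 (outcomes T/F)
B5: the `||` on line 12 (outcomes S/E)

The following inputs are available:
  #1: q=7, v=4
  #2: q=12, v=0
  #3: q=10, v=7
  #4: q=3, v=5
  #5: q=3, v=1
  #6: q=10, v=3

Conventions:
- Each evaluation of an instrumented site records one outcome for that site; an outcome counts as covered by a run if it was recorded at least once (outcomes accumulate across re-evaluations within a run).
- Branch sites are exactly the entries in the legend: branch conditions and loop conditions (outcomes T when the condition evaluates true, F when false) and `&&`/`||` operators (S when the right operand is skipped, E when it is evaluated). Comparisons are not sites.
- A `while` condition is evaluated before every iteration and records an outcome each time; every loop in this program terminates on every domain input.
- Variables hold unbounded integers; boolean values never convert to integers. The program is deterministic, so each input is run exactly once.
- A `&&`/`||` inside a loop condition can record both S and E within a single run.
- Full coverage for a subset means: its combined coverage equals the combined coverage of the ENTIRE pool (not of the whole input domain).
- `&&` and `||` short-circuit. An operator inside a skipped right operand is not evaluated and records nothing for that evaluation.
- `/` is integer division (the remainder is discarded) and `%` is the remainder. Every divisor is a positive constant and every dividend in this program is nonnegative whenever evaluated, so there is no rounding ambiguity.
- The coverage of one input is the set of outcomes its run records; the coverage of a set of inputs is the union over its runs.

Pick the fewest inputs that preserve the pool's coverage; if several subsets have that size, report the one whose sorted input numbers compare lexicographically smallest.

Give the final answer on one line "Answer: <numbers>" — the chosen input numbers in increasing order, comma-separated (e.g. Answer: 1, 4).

run #1 (q=7, v=4) runs B1->T, B1->T, B1->F, B3->E, B2->T, B3->E, B2->T, B3->E, B2->T, B3->E, B2->T, B3->S, B2->F, B5->S, ...; records B1=T, B1=F, B2=T, B2=F, B3=S, B3=E, B4=T, B5=S
run #2 (q=12, v=0) runs B1->T, B1->F, B3->E, B2->F, B5->S, B4->T; records B1=T, B1=F, B2=F, B3=E, B4=T, B5=S
run #3 (q=10, v=7) runs B1->T, B1->T, B1->T, B1->T, B1->T, B1->F, B3->E, B2->T, B3->E, B2->T, B3->E, B2->T, B3->E, B2->T, ...; records B1=T, B1=F, B2=T, B2=F, B3=S, B3=E, B4=T, B5=S
run #4 (q=3, v=5) runs B1->T, B1->T, B1->T, B1->T, B1->F, B3->S, B2->F, B5->E, B4->T; records B1=T, B1=F, B2=F, B3=S, B4=T, B5=E
run #5 (q=3, v=1) runs B1->T, B1->T, B1->T, B1->T, B1->F, B3->S, B2->F, B5->E, B4->T; records B1=T, B1=F, B2=F, B3=S, B4=T, B5=E
run #6 (q=10, v=3) runs B1->T, B1->T, B1->T, B1->T, B1->T, B1->F, B3->E, B2->T, B3->E, B2->T, B3->E, B2->T, B3->E, B2->T, ...; records B1=T, B1=F, B2=T, B2=F, B3=S, B3=E, B4=T, B5=S
union over all inputs: B1=T, B1=F, B2=T, B2=F, B3=S, B3=E, B4=T, B5=S, B5=E (9 outcomes)
checked all size-1 subsets: none covers 9 outcomes (max 8/9)
size 2: inputs {1, 4} cover all 9 outcomes, and no lexicographically smaller subset of this size does

Answer: 1, 4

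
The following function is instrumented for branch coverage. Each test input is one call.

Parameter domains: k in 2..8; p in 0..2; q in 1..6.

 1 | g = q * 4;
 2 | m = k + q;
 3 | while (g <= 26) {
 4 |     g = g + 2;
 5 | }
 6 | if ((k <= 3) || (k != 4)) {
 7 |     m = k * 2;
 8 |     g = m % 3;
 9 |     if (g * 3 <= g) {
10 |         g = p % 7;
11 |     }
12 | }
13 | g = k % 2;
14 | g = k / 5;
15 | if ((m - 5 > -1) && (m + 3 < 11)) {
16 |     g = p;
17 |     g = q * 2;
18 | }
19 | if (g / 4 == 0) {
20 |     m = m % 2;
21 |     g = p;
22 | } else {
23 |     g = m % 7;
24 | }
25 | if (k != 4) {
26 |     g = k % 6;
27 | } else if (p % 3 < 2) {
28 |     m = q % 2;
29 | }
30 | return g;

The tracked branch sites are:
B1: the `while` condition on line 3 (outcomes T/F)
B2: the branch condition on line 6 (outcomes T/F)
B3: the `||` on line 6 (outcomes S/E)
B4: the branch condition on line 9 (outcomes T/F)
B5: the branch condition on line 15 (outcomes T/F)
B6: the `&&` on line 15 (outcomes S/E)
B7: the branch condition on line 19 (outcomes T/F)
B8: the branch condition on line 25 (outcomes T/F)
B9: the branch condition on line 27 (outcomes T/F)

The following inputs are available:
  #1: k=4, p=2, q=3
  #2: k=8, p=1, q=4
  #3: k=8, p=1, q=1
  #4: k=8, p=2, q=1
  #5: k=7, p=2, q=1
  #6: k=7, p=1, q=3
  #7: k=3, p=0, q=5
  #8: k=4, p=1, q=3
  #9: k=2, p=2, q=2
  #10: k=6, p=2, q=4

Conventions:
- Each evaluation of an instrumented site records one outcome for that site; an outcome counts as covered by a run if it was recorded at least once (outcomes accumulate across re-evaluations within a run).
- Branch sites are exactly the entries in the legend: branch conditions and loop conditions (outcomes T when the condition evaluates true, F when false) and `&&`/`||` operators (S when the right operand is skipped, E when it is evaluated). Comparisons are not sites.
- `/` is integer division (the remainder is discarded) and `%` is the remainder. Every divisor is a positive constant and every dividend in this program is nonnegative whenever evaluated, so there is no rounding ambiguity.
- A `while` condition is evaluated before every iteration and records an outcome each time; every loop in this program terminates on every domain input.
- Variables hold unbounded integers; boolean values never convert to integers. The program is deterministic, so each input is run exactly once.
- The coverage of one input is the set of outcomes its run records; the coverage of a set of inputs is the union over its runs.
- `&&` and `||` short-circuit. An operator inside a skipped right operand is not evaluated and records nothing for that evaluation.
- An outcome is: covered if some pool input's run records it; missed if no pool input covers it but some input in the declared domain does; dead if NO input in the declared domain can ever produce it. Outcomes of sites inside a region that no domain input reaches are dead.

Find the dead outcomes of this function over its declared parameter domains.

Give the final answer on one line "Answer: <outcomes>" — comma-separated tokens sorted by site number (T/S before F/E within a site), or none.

exhaustive pass over the 126-input domain:
  reachable outcomes have witnesses, e.g. B1=T (e.g. k=2, p=0, q=1), B1=F (e.g. k=2, p=0, q=1), B2=T (e.g. k=2, p=0, q=1), B2=F (e.g. k=4, p=0, q=1)

Answer: none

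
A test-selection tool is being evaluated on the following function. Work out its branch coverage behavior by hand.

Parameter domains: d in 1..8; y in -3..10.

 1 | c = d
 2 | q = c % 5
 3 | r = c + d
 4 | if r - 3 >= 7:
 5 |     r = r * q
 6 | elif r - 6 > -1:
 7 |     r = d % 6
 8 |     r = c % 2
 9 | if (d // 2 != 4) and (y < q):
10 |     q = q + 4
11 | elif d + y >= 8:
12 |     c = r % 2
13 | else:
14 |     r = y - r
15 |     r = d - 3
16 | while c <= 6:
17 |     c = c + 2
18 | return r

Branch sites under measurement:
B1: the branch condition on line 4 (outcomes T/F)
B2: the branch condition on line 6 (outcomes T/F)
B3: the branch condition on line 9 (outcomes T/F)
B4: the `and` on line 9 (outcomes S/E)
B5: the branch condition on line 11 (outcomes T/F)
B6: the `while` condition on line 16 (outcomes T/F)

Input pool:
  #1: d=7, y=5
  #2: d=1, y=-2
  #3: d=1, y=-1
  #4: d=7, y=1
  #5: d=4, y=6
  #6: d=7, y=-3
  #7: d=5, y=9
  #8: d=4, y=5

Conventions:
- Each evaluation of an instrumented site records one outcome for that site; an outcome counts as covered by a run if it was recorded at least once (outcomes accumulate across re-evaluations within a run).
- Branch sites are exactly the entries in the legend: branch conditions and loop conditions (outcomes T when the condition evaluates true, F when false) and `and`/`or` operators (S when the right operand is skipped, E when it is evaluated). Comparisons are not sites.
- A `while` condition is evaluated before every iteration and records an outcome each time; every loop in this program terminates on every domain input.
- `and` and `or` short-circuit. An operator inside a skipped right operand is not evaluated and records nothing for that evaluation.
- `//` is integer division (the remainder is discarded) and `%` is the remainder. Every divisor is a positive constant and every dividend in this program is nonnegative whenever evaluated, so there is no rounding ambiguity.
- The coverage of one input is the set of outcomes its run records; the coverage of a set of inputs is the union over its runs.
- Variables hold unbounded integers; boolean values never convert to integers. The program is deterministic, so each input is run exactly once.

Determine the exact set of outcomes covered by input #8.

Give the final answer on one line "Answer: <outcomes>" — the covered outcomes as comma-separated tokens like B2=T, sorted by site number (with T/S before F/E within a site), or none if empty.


Tracing the run of input #8 (d=4, y=5):
  B1->F, B2->T, B4->E, B3->F, B5->T, B6->T, B6->T, B6->T, B6->T, B6->F
distinct outcomes covered: B1=F, B2=T, B3=F, B4=E, B5=T, B6=T, B6=F
Answer: B1=F, B2=T, B3=F, B4=E, B5=T, B6=T, B6=F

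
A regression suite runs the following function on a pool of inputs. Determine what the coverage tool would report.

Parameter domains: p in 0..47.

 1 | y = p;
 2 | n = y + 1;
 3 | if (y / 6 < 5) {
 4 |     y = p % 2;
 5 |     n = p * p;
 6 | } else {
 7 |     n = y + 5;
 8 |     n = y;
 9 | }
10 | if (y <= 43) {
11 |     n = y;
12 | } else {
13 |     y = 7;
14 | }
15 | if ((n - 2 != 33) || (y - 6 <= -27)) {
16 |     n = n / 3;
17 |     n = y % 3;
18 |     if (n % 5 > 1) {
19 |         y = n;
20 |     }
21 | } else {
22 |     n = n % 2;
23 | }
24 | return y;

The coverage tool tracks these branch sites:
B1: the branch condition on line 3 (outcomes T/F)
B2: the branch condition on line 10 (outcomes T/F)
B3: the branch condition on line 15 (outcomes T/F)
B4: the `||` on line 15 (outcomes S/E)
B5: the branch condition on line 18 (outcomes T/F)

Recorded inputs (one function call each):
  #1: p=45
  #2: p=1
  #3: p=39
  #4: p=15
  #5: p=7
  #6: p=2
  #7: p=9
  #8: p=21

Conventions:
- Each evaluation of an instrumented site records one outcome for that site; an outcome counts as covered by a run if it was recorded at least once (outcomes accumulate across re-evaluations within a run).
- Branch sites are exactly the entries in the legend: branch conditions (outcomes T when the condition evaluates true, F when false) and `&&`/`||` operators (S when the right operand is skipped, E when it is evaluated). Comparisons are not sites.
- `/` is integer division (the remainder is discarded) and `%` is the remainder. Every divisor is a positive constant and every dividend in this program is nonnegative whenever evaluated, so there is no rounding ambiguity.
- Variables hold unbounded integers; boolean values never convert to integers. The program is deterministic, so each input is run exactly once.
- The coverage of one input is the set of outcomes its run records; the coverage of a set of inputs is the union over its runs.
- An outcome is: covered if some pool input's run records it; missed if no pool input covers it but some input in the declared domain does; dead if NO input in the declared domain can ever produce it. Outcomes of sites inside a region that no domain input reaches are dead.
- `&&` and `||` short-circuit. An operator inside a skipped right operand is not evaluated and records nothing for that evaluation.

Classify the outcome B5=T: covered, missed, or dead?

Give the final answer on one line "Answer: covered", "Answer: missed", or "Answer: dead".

no pool input records B5=T
but domain input (p=32) does record it -> reachable, so missed

Answer: missed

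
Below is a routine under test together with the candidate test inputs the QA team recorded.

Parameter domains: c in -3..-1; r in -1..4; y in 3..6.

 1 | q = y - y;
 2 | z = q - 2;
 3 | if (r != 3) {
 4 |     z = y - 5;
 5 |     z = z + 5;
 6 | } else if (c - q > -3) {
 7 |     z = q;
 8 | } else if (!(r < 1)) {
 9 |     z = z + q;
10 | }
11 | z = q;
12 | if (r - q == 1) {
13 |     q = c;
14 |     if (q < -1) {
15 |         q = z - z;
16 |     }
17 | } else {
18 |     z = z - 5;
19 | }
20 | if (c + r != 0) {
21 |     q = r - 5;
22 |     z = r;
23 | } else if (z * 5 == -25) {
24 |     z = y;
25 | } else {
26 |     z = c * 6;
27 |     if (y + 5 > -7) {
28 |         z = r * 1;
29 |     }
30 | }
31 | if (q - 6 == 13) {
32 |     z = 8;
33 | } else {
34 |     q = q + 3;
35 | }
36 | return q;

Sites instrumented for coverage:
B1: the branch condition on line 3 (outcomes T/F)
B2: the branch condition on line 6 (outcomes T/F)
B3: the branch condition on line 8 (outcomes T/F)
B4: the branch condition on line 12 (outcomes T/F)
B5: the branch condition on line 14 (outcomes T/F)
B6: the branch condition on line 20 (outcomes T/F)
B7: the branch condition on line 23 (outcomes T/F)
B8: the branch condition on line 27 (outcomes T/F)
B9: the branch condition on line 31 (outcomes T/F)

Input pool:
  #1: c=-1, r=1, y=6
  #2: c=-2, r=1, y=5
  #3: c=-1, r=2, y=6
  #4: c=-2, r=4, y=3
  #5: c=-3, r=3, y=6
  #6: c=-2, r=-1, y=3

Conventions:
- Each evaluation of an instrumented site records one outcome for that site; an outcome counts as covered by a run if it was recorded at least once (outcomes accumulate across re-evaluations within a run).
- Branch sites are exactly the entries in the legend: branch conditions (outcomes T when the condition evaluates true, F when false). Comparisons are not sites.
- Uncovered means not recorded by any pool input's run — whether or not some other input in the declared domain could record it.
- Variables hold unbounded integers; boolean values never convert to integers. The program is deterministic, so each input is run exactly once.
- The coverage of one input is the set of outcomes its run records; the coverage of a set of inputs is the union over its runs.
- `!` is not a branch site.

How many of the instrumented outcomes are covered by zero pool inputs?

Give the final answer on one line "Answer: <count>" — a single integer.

input #1 (c=-1, r=1, y=6): events B1->T, B4->T, B5->F, B6->F, B7->F, B8->T, B9->F; covers B1=T, B4=T, B5=F, B6=F, B7=F, B8=T, B9=F
input #2 (c=-2, r=1, y=5): events B1->T, B4->T, B5->T, B6->T, B9->F; covers B1=T, B4=T, B5=T, B6=T, B9=F
input #3 (c=-1, r=2, y=6): events B1->T, B4->F, B6->T, B9->F; covers B1=T, B4=F, B6=T, B9=F
input #4 (c=-2, r=4, y=3): events B1->T, B4->F, B6->T, B9->F; covers B1=T, B4=F, B6=T, B9=F
input #5 (c=-3, r=3, y=6): events B1->F, B2->F, B3->T, B4->F, B6->F, B7->T, B9->F; covers B1=F, B2=F, B3=T, B4=F, B6=F, B7=T, B9=F
input #6 (c=-2, r=-1, y=3): events B1->T, B4->F, B6->T, B9->F; covers B1=T, B4=F, B6=T, B9=F
union over the pool: B1=T, B1=F, B2=F, B3=T, B4=T, B4=F, B5=T, B5=F, B6=T, B6=F, B7=T, B7=F, B8=T, B9=F
uncovered (4 of 18): B2=T, B3=F, B8=F, B9=T

Answer: 4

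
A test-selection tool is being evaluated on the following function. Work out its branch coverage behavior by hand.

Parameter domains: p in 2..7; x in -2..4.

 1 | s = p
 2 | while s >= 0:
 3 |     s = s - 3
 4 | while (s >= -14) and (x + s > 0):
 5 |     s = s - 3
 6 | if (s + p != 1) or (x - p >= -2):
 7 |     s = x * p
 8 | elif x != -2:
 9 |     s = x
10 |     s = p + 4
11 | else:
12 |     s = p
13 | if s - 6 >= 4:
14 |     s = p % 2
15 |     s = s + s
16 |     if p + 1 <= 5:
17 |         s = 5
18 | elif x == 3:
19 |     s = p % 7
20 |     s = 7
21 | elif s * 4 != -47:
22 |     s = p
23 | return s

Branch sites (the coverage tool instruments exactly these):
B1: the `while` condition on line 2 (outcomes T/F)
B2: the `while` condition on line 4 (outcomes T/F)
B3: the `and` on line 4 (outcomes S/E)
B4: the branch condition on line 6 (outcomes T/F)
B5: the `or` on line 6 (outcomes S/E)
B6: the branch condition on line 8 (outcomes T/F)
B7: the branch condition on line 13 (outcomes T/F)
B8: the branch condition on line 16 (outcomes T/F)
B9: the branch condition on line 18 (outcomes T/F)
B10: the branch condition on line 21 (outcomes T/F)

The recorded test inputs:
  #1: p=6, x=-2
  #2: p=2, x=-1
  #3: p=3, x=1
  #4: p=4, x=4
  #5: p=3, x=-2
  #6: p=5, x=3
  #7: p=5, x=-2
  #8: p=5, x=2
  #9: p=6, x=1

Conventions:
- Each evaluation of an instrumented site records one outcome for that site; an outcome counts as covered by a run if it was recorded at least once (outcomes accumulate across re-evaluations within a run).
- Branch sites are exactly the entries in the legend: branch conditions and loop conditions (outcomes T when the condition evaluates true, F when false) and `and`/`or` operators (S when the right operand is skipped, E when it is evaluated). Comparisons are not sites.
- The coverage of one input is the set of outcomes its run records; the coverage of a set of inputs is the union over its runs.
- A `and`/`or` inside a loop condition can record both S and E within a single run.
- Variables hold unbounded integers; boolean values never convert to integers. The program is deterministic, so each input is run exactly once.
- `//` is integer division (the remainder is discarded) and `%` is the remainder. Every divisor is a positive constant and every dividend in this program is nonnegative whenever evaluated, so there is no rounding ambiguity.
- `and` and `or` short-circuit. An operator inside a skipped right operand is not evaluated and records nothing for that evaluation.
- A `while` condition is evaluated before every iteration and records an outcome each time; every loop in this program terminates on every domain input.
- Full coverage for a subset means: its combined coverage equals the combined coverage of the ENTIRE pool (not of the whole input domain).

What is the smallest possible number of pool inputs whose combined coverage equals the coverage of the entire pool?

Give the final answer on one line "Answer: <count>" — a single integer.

test 1 (p=6, x=-2) fires B1->T, B1->T, B1->T, B1->F, B3->E, B2->F, B5->S, B4->T, B7->F, B9->F, B10->T; hits B1=T, B1=F, B2=F, B3=E, B4=T, B5=S, B7=F, B9=F, B10=T
test 2 (p=2, x=-1) fires B1->T, B1->F, B3->E, B2->F, B5->E, B4->F, B6->T, B7->F, B9->F, B10->T; hits B1=T, B1=F, B2=F, B3=E, B4=F, B5=E, B6=T, B7=F, B9=F, B10=T
test 3 (p=3, x=1) fires B1->T, B1->T, B1->F, B3->E, B2->F, B5->S, B4->T, B7->F, B9->F, B10->T; hits B1=T, B1=F, B2=F, B3=E, B4=T, B5=S, B7=F, B9=F, B10=T
test 4 (p=4, x=4) fires B1->T, B1->T, B1->F, B3->E, B2->T, B3->E, B2->F, B5->S, B4->T, B7->T, B8->T; hits B1=T, B1=F, B2=T, B2=F, B3=E, B4=T, B5=S, B7=T, B8=T
test 5 (p=3, x=-2) fires B1->T, B1->T, B1->F, B3->E, B2->F, B5->S, B4->T, B7->F, B9->F, B10->T; hits B1=T, B1=F, B2=F, B3=E, B4=T, B5=S, B7=F, B9=F, B10=T
test 6 (p=5, x=3) fires B1->T, B1->T, B1->F, B3->E, B2->T, B3->E, B2->F, B5->E, B4->T, B7->T, B8->F; hits B1=T, B1=F, B2=T, B2=F, B3=E, B4=T, B5=E, B7=T, B8=F
test 7 (p=5, x=-2) fires B1->T, B1->T, B1->F, B3->E, B2->F, B5->S, B4->T, B7->F, B9->F, B10->T; hits B1=T, B1=F, B2=F, B3=E, B4=T, B5=S, B7=F, B9=F, B10=T
test 8 (p=5, x=2) fires B1->T, B1->T, B1->F, B3->E, B2->T, B3->E, B2->F, B5->E, B4->F, B6->T, B7->F, B9->F, B10->T; hits B1=T, B1=F, B2=T, B2=F, B3=E, B4=F, B5=E, B6=T, B7=F, B9=F, B10=T
test 9 (p=6, x=1) fires B1->T, B1->T, B1->T, B1->F, B3->E, B2->F, B5->S, B4->T, B7->F, B9->F, B10->T; hits B1=T, B1=F, B2=F, B3=E, B4=T, B5=S, B7=F, B9=F, B10=T
together the pool reaches 16 outcomes: B1=T, B1=F, B2=T, B2=F, B3=E, B4=T, B4=F, B5=S, B5=E, B6=T, B7=T, B7=F, B8=T, B8=F, B9=F, B10=T
size 1 is not enough: best union over all size-1 subsets is 11/16
size 2 is not enough: best union over all size-2 subsets is 15/16
size 3: inputs {2, 4, 6} cover all 16 outcomes, and no lexicographically smaller subset of this size does

Answer: 3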